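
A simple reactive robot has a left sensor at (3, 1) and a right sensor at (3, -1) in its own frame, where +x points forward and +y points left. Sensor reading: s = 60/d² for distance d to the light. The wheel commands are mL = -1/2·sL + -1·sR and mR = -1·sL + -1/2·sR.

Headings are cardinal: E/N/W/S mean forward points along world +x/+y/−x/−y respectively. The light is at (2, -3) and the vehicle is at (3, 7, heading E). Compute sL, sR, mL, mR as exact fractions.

left sensor world pos  = (6, 8); dL² = 137
right sensor world pos = (6, 6); dR² = 97
sL = 60/137 = 60/137
sR = 60/97 = 60/97
mL = -1/2·sL + -1·sR = -11130/13289
mR = -1·sL + -1/2·sR = -9930/13289

60/137 60/97 -11130/13289 -9930/13289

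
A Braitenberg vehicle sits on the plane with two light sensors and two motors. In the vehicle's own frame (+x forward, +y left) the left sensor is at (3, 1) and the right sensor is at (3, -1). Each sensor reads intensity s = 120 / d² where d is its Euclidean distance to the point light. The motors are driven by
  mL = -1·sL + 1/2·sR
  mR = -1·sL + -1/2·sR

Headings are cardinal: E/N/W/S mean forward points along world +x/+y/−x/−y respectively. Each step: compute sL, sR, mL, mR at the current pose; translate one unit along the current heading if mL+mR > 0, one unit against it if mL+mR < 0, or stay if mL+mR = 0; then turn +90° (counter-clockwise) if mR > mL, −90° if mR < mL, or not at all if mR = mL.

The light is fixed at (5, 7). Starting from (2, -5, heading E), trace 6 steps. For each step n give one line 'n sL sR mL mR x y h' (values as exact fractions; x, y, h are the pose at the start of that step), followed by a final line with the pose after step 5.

n=0: pose=(2,-5,E); sL=120/121, sR=120/169; mL=-13020/20449, mR=-27540/20449; mL+mR=-240/121 → advance -1; mR−mL=-120/169 → turn -1·90°
n=1: pose=(1,-5,S); sL=20/39, sR=12/25; mL=-266/975, mR=-734/975; mL+mR=-40/39 → advance -1; mR−mL=-12/25 → turn -1·90°
n=2: pose=(1,-4,W); sL=120/193, sR=120/149; mL=-6300/28757, mR=-29460/28757; mL+mR=-240/193 → advance -1; mR−mL=-120/149 → turn -1·90°
n=3: pose=(2,-4,N); sL=3/2, sR=30/17; mL=-21/34, mR=-81/34; mL+mR=-3 → advance -1; mR−mL=-30/17 → turn -1·90°
n=4: pose=(2,-5,E); sL=120/121, sR=120/169; mL=-13020/20449, mR=-27540/20449; mL+mR=-240/121 → advance -1; mR−mL=-120/169 → turn -1·90°
n=5: pose=(1,-5,S); sL=20/39, sR=12/25; mL=-266/975, mR=-734/975; mL+mR=-40/39 → advance -1; mR−mL=-12/25 → turn -1·90°

0 120/121 120/169 -13020/20449 -27540/20449 2 -5 E
1 20/39 12/25 -266/975 -734/975 1 -5 S
2 120/193 120/149 -6300/28757 -29460/28757 1 -4 W
3 3/2 30/17 -21/34 -81/34 2 -4 N
4 120/121 120/169 -13020/20449 -27540/20449 2 -5 E
5 20/39 12/25 -266/975 -734/975 1 -5 S
final 1 -4 W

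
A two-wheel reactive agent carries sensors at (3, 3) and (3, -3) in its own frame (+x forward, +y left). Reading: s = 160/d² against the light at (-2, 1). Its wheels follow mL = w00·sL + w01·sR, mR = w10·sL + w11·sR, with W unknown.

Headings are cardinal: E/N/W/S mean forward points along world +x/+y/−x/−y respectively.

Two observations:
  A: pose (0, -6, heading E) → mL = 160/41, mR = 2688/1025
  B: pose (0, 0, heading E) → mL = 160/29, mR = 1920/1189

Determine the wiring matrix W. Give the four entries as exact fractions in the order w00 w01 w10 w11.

obs A: pose=(0,-6,E) → sL=160/41, sR=32/25, mL=160/41, mR=2688/1025
obs B: pose=(0,0,E) → sL=160/29, sR=160/41, mL=160/29, mR=1920/1189
sensor matrix S = [[160/41, 32/25], [160/29, 160/41]]; det S = 1990656/243745
solve [mL_A; mL_B] = S·[w00; w01] and [mR_A; mR_B] = S·[w10; w11]:
  w00 = 1, w01 = 0, w10 = 1, w11 = -1

1 0 1 -1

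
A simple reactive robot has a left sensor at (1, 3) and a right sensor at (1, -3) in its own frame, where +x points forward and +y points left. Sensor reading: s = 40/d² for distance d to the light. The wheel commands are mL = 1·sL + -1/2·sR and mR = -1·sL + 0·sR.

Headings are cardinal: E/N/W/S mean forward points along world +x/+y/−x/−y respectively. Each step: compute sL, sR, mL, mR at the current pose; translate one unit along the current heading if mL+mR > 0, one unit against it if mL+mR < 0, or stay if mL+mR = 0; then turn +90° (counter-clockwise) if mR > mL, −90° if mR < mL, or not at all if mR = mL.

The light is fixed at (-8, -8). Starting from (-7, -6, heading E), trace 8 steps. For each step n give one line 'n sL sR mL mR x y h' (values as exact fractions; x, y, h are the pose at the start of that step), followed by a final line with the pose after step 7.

n=0: pose=(-7,-6,E); sL=40/29, sR=8; mL=-76/29, mR=-40/29; mL+mR=-4 → advance -1; mR−mL=36/29 → turn +1·90°
n=1: pose=(-8,-6,N); sL=20/9, sR=20/9; mL=10/9, mR=-20/9; mL+mR=-10/9 → advance -1; mR−mL=-10/3 → turn -1·90°
n=2: pose=(-8,-7,E); sL=40/17, sR=8; mL=-28/17, mR=-40/17; mL+mR=-4 → advance -1; mR−mL=-12/17 → turn -1·90°
n=3: pose=(-9,-7,S); sL=10, sR=5/2; mL=35/4, mR=-10; mL+mR=-5/4 → advance -1; mR−mL=-75/4 → turn -1·90°
n=4: pose=(-9,-6,W); sL=8, sR=40/29; mL=212/29, mR=-8; mL+mR=-20/29 → advance -1; mR−mL=-444/29 → turn -1·90°
n=5: pose=(-8,-6,N); sL=20/9, sR=20/9; mL=10/9, mR=-20/9; mL+mR=-10/9 → advance -1; mR−mL=-10/3 → turn -1·90°
n=6: pose=(-8,-7,E); sL=40/17, sR=8; mL=-28/17, mR=-40/17; mL+mR=-4 → advance -1; mR−mL=-12/17 → turn -1·90°
n=7: pose=(-9,-7,S); sL=10, sR=5/2; mL=35/4, mR=-10; mL+mR=-5/4 → advance -1; mR−mL=-75/4 → turn -1·90°

0 40/29 8 -76/29 -40/29 -7 -6 E
1 20/9 20/9 10/9 -20/9 -8 -6 N
2 40/17 8 -28/17 -40/17 -8 -7 E
3 10 5/2 35/4 -10 -9 -7 S
4 8 40/29 212/29 -8 -9 -6 W
5 20/9 20/9 10/9 -20/9 -8 -6 N
6 40/17 8 -28/17 -40/17 -8 -7 E
7 10 5/2 35/4 -10 -9 -7 S
final -9 -6 W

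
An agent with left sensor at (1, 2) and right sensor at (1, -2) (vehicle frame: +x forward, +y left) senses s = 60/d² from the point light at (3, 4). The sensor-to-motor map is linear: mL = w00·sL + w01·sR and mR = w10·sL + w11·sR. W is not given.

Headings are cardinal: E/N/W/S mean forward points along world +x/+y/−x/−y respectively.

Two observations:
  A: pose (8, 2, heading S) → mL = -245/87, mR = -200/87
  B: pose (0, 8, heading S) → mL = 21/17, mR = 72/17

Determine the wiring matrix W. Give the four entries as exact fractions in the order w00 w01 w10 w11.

obs A: pose=(8,2,S) → sL=30/29, sR=10/3, mL=-245/87, mR=-200/87
obs B: pose=(0,8,S) → sL=6, sR=30/17, mL=21/17, mR=72/17
sensor matrix S = [[30/29, 10/3], [6, 30/17]]; det S = -8960/493
solve [mL_A; mL_B] = S·[w00; w01] and [mR_A; mR_B] = S·[w10; w11]:
  w00 = 1/2, w01 = -1, w10 = 1, w11 = -1

1/2 -1 1 -1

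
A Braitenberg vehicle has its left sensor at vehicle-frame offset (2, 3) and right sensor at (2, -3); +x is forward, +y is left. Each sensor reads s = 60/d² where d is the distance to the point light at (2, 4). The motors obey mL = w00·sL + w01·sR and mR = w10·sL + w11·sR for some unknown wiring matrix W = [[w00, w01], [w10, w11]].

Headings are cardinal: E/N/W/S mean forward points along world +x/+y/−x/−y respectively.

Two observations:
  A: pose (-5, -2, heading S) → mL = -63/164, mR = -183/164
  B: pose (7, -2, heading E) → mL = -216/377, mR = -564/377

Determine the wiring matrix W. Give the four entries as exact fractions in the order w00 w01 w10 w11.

obs A: pose=(-5,-2,S) → sL=3/4, sR=15/41, mL=-63/164, mR=-183/164
obs B: pose=(7,-2,E) → sL=30/29, sR=6/13, mL=-216/377, mR=-564/377
sensor matrix S = [[3/4, 15/41], [30/29, 6/13]]; det S = -999/30914
solve [mL_A; mL_B] = S·[w00; w01] and [mR_A; mR_B] = S·[w10; w11]:
  w00 = -1, w01 = 1, w10 = -1, w11 = -1

-1 1 -1 -1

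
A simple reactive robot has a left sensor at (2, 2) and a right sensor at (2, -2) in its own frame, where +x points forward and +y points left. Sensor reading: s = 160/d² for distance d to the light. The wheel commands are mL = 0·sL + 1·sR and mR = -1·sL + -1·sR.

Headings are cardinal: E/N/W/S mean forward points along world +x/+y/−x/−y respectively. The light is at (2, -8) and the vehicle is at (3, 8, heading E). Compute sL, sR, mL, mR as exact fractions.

160/333 32/41 32/41 -17216/13653

left sensor world pos  = (5, 10); dL² = 333
right sensor world pos = (5, 6); dR² = 205
sL = 160/333 = 160/333
sR = 160/205 = 32/41
mL = 0·sL + 1·sR = 32/41
mR = -1·sL + -1·sR = -17216/13653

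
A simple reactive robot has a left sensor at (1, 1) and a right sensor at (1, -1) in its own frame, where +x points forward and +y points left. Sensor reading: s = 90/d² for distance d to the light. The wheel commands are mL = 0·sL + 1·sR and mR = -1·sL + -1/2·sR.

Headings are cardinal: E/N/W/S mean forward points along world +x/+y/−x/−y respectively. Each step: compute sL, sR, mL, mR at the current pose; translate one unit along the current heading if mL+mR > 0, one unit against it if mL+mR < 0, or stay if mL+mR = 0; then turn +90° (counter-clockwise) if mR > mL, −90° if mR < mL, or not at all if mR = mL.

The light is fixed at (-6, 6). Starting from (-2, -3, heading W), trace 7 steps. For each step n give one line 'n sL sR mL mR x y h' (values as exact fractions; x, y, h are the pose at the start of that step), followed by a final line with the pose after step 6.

0 90/109 90/73 90/73 -11475/7957 -2 -3 W
1 9/8 9/10 9/10 -63/40 -1 -3 N
2 10/13 90/157 90/157 -2155/2041 -1 -4 E
3 45/73 9/13 9/13 -1827/1898 -2 -4 S
4 90/109 90/73 90/73 -11475/7957 -2 -3 W
5 9/8 9/10 9/10 -63/40 -1 -3 N
6 10/13 90/157 90/157 -2155/2041 -1 -4 E
final -2 -4 S

n=0: pose=(-2,-3,W); sL=90/109, sR=90/73; mL=90/73, mR=-11475/7957; mL+mR=-1665/7957 → advance -1; mR−mL=-21285/7957 → turn -1·90°
n=1: pose=(-1,-3,N); sL=9/8, sR=9/10; mL=9/10, mR=-63/40; mL+mR=-27/40 → advance -1; mR−mL=-99/40 → turn -1·90°
n=2: pose=(-1,-4,E); sL=10/13, sR=90/157; mL=90/157, mR=-2155/2041; mL+mR=-985/2041 → advance -1; mR−mL=-3325/2041 → turn -1·90°
n=3: pose=(-2,-4,S); sL=45/73, sR=9/13; mL=9/13, mR=-1827/1898; mL+mR=-513/1898 → advance -1; mR−mL=-3141/1898 → turn -1·90°
n=4: pose=(-2,-3,W); sL=90/109, sR=90/73; mL=90/73, mR=-11475/7957; mL+mR=-1665/7957 → advance -1; mR−mL=-21285/7957 → turn -1·90°
n=5: pose=(-1,-3,N); sL=9/8, sR=9/10; mL=9/10, mR=-63/40; mL+mR=-27/40 → advance -1; mR−mL=-99/40 → turn -1·90°
n=6: pose=(-1,-4,E); sL=10/13, sR=90/157; mL=90/157, mR=-2155/2041; mL+mR=-985/2041 → advance -1; mR−mL=-3325/2041 → turn -1·90°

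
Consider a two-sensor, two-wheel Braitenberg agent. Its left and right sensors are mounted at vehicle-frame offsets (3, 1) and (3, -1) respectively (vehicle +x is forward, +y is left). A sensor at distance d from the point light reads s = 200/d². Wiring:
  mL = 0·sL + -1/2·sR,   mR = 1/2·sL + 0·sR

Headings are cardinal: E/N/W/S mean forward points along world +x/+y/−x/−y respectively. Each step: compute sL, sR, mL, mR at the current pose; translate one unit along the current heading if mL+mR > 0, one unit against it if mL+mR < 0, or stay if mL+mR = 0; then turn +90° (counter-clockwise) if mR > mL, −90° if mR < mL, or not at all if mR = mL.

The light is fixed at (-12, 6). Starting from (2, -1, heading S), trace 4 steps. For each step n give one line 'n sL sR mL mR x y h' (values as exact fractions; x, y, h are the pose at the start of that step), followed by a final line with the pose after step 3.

0 8/13 200/269 -100/269 4/13 2 -1 S
1 100/157 100/169 -50/169 50/157 2 0 E
2 40/41 40/53 -20/53 20/41 3 0 N
3 10/9 5/4 -5/8 5/9 3 1 W
final 4 1 S

n=0: pose=(2,-1,S); sL=8/13, sR=200/269; mL=-100/269, mR=4/13; mL+mR=-224/3497 → advance -1; mR−mL=2376/3497 → turn +1·90°
n=1: pose=(2,0,E); sL=100/157, sR=100/169; mL=-50/169, mR=50/157; mL+mR=600/26533 → advance +1; mR−mL=16300/26533 → turn +1·90°
n=2: pose=(3,0,N); sL=40/41, sR=40/53; mL=-20/53, mR=20/41; mL+mR=240/2173 → advance +1; mR−mL=1880/2173 → turn +1·90°
n=3: pose=(3,1,W); sL=10/9, sR=5/4; mL=-5/8, mR=5/9; mL+mR=-5/72 → advance -1; mR−mL=85/72 → turn +1·90°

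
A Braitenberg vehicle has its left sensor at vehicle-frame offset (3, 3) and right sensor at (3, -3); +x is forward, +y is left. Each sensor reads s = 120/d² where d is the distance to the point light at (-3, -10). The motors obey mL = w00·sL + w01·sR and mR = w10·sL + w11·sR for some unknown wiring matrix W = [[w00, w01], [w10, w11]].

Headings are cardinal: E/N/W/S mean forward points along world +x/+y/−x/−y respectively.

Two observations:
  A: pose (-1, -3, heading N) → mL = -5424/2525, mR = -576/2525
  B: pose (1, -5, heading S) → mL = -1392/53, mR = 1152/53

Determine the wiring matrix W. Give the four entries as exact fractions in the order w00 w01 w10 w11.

obs A: pose=(-1,-3,N) → sL=120/101, sR=24/25, mL=-5424/2525, mR=-576/2525
obs B: pose=(1,-5,S) → sL=120/53, sR=24, mL=-1392/53, mR=1152/53
sensor matrix S = [[120/101, 24/25], [120/53, 24]]; det S = 705024/26765
solve [mL_A; mL_B] = S·[w00; w01] and [mR_A; mR_B] = S·[w10; w11]:
  w00 = -1, w01 = -1, w10 = -1, w11 = 1

-1 -1 -1 1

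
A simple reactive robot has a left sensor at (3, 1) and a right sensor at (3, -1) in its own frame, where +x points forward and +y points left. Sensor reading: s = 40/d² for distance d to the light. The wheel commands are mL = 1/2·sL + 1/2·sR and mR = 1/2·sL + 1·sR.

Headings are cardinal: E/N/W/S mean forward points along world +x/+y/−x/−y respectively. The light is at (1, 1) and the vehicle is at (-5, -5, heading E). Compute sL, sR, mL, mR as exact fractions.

20/17 20/29 460/493 630/493

left sensor world pos  = (-2, -4); dL² = 34
right sensor world pos = (-2, -6); dR² = 58
sL = 40/34 = 20/17
sR = 40/58 = 20/29
mL = 1/2·sL + 1/2·sR = 460/493
mR = 1/2·sL + 1·sR = 630/493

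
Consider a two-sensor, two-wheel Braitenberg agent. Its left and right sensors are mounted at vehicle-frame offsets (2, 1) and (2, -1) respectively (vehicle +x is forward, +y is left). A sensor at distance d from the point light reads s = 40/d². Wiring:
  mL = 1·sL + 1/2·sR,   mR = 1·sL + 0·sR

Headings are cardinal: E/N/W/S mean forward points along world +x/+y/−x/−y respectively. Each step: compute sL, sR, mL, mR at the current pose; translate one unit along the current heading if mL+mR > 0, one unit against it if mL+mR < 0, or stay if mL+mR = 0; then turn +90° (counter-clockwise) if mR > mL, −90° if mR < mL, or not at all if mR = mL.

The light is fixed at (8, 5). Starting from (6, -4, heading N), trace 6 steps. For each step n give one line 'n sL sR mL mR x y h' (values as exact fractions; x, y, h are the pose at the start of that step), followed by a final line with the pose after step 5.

0 20/29 4/5 158/145 20/29 6 -4 N
1 40/49 40/81 4220/3969 40/49 6 -3 E
2 2/5 5/13 77/130 2/5 7 -3 S
3 40/109 40/73 5100/7957 40/109 7 -4 W
4 20/29 4/5 158/145 20/29 6 -4 N
5 40/49 40/81 4220/3969 40/49 6 -3 E
final 7 -3 S

n=0: pose=(6,-4,N); sL=20/29, sR=4/5; mL=158/145, mR=20/29; mL+mR=258/145 → advance +1; mR−mL=-2/5 → turn -1·90°
n=1: pose=(6,-3,E); sL=40/49, sR=40/81; mL=4220/3969, mR=40/49; mL+mR=7460/3969 → advance +1; mR−mL=-20/81 → turn -1·90°
n=2: pose=(7,-3,S); sL=2/5, sR=5/13; mL=77/130, mR=2/5; mL+mR=129/130 → advance +1; mR−mL=-5/26 → turn -1·90°
n=3: pose=(7,-4,W); sL=40/109, sR=40/73; mL=5100/7957, mR=40/109; mL+mR=8020/7957 → advance +1; mR−mL=-20/73 → turn -1·90°
n=4: pose=(6,-4,N); sL=20/29, sR=4/5; mL=158/145, mR=20/29; mL+mR=258/145 → advance +1; mR−mL=-2/5 → turn -1·90°
n=5: pose=(6,-3,E); sL=40/49, sR=40/81; mL=4220/3969, mR=40/49; mL+mR=7460/3969 → advance +1; mR−mL=-20/81 → turn -1·90°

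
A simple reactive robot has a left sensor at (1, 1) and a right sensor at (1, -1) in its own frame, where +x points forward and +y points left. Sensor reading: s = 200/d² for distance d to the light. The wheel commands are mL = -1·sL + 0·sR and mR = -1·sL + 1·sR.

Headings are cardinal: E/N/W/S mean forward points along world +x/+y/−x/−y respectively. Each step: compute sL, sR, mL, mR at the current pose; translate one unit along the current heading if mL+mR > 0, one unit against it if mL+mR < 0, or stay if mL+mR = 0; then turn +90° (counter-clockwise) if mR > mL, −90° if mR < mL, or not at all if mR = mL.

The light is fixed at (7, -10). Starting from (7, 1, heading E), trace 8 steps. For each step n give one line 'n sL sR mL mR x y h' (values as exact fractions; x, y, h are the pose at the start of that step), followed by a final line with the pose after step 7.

0 40/29 200/101 -40/29 1760/2929 7 1 E
1 50/37 25/18 -50/37 25/666 6 1 N
2 40/17 8/5 -40/17 -64/85 6 0 W
3 100/41 100/41 -100/41 0 7 0 S
4 40/29 200/101 -40/29 1760/2929 7 1 E
5 50/37 25/18 -50/37 25/666 6 1 N
6 40/17 8/5 -40/17 -64/85 6 0 W
7 100/41 100/41 -100/41 0 7 0 S
final 7 1 E

n=0: pose=(7,1,E); sL=40/29, sR=200/101; mL=-40/29, mR=1760/2929; mL+mR=-2280/2929 → advance -1; mR−mL=200/101 → turn +1·90°
n=1: pose=(6,1,N); sL=50/37, sR=25/18; mL=-50/37, mR=25/666; mL+mR=-875/666 → advance -1; mR−mL=25/18 → turn +1·90°
n=2: pose=(6,0,W); sL=40/17, sR=8/5; mL=-40/17, mR=-64/85; mL+mR=-264/85 → advance -1; mR−mL=8/5 → turn +1·90°
n=3: pose=(7,0,S); sL=100/41, sR=100/41; mL=-100/41, mR=0; mL+mR=-100/41 → advance -1; mR−mL=100/41 → turn +1·90°
n=4: pose=(7,1,E); sL=40/29, sR=200/101; mL=-40/29, mR=1760/2929; mL+mR=-2280/2929 → advance -1; mR−mL=200/101 → turn +1·90°
n=5: pose=(6,1,N); sL=50/37, sR=25/18; mL=-50/37, mR=25/666; mL+mR=-875/666 → advance -1; mR−mL=25/18 → turn +1·90°
n=6: pose=(6,0,W); sL=40/17, sR=8/5; mL=-40/17, mR=-64/85; mL+mR=-264/85 → advance -1; mR−mL=8/5 → turn +1·90°
n=7: pose=(7,0,S); sL=100/41, sR=100/41; mL=-100/41, mR=0; mL+mR=-100/41 → advance -1; mR−mL=100/41 → turn +1·90°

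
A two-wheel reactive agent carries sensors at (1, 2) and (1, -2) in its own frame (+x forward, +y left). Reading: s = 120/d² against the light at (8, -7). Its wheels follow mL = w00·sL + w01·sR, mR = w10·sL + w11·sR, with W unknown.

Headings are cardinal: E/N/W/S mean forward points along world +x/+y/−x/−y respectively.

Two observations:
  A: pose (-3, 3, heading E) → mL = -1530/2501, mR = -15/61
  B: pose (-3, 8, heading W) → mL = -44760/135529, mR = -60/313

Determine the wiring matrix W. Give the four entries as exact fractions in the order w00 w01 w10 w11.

-1/2 -1/2 -1/2 0

obs A: pose=(-3,3,E) → sL=30/61, sR=30/41, mL=-1530/2501, mR=-15/61
obs B: pose=(-3,8,W) → sL=120/313, sR=120/433, mL=-44760/135529, mR=-60/313
sensor matrix S = [[30/61, 30/41], [120/313, 120/433]]; det S = -48888000/338958029
solve [mL_A; mL_B] = S·[w00; w01] and [mR_A; mR_B] = S·[w10; w11]:
  w00 = -1/2, w01 = -1/2, w10 = -1/2, w11 = 0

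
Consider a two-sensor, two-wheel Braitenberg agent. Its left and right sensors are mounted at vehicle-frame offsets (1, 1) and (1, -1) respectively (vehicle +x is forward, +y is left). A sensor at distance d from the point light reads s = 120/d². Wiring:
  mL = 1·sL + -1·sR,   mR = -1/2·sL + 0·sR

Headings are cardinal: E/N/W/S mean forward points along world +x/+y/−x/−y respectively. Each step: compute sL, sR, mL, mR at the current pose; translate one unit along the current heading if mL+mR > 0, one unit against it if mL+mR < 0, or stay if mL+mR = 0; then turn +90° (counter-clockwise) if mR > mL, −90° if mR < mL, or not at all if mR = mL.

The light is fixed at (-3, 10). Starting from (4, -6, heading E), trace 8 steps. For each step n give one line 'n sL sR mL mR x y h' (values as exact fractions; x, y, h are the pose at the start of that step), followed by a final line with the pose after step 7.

n=0: pose=(4,-6,E); sL=120/289, sR=120/353; mL=7680/102017, mR=-60/289; mL+mR=-13500/102017 → advance -1; mR−mL=-28860/102017 → turn -1·90°
n=1: pose=(3,-6,S); sL=60/169, sR=60/157; mL=-720/26533, mR=-30/169; mL+mR=-5430/26533 → advance -1; mR−mL=-3990/26533 → turn -1·90°
n=2: pose=(3,-5,W); sL=120/281, sR=120/221; mL=-7200/62101, mR=-60/281; mL+mR=-20460/62101 → advance -1; mR−mL=-6060/62101 → turn -1·90°
n=3: pose=(4,-5,N); sL=15/29, sR=6/13; mL=21/377, mR=-15/58; mL+mR=-153/754 → advance -1; mR−mL=-237/754 → turn -1·90°
n=4: pose=(4,-6,E); sL=120/289, sR=120/353; mL=7680/102017, mR=-60/289; mL+mR=-13500/102017 → advance -1; mR−mL=-28860/102017 → turn -1·90°
n=5: pose=(3,-6,S); sL=60/169, sR=60/157; mL=-720/26533, mR=-30/169; mL+mR=-5430/26533 → advance -1; mR−mL=-3990/26533 → turn -1·90°
n=6: pose=(3,-5,W); sL=120/281, sR=120/221; mL=-7200/62101, mR=-60/281; mL+mR=-20460/62101 → advance -1; mR−mL=-6060/62101 → turn -1·90°
n=7: pose=(4,-5,N); sL=15/29, sR=6/13; mL=21/377, mR=-15/58; mL+mR=-153/754 → advance -1; mR−mL=-237/754 → turn -1·90°

0 120/289 120/353 7680/102017 -60/289 4 -6 E
1 60/169 60/157 -720/26533 -30/169 3 -6 S
2 120/281 120/221 -7200/62101 -60/281 3 -5 W
3 15/29 6/13 21/377 -15/58 4 -5 N
4 120/289 120/353 7680/102017 -60/289 4 -6 E
5 60/169 60/157 -720/26533 -30/169 3 -6 S
6 120/281 120/221 -7200/62101 -60/281 3 -5 W
7 15/29 6/13 21/377 -15/58 4 -5 N
final 4 -6 E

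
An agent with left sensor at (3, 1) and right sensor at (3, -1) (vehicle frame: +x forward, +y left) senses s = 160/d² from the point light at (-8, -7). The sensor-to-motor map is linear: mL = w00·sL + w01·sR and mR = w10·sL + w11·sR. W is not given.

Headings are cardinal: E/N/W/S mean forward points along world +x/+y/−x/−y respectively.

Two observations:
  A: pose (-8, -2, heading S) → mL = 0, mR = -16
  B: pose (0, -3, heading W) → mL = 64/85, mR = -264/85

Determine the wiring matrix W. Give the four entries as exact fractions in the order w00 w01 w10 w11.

obs A: pose=(-8,-2,S) → sL=32, sR=32, mL=0, mR=-16
obs B: pose=(0,-3,W) → sL=80/17, sR=16/5, mL=64/85, mR=-264/85
sensor matrix S = [[32, 32], [80/17, 16/5]]; det S = -4096/85
solve [mL_A; mL_B] = S·[w00; w01] and [mR_A; mR_B] = S·[w10; w11]:
  w00 = 1/2, w01 = -1/2, w10 = -1, w11 = 1/2

1/2 -1/2 -1 1/2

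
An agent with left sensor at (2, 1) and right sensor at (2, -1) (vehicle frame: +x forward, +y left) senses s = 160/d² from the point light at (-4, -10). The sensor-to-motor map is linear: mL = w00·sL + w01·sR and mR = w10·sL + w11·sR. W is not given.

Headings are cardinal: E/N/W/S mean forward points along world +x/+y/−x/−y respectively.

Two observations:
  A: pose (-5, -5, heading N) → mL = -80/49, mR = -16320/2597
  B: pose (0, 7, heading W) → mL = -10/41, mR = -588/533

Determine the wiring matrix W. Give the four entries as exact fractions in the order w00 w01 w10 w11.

0 -1/2 -1 -1

obs A: pose=(-5,-5,N) → sL=160/53, sR=160/49, mL=-80/49, mR=-16320/2597
obs B: pose=(0,7,W) → sL=8/13, sR=20/41, mL=-10/41, mR=-588/533
sensor matrix S = [[160/53, 160/49], [8/13, 20/41]]; det S = -743040/1384201
solve [mL_A; mL_B] = S·[w00; w01] and [mR_A; mR_B] = S·[w10; w11]:
  w00 = 0, w01 = -1/2, w10 = -1, w11 = -1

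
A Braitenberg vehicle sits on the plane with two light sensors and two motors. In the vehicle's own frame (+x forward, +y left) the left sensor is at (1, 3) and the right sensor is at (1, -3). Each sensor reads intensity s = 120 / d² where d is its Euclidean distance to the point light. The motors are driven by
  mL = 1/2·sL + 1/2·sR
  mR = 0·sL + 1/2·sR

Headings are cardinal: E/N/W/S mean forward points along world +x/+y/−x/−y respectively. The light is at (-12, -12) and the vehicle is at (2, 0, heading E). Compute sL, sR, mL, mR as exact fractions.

4/15 20/51 28/85 10/51

left sensor world pos  = (3, 3); dL² = 450
right sensor world pos = (3, -3); dR² = 306
sL = 120/450 = 4/15
sR = 120/306 = 20/51
mL = 1/2·sL + 1/2·sR = 28/85
mR = 0·sL + 1/2·sR = 10/51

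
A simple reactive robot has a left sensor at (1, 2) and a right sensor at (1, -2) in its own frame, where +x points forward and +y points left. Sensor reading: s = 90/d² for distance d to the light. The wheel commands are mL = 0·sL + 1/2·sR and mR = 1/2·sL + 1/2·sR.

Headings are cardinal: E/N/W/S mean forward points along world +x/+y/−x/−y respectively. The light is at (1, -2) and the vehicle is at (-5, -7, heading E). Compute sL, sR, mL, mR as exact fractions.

45/17 45/37 45/74 1215/629

left sensor world pos  = (-4, -5); dL² = 34
right sensor world pos = (-4, -9); dR² = 74
sL = 90/34 = 45/17
sR = 90/74 = 45/37
mL = 0·sL + 1/2·sR = 45/74
mR = 1/2·sL + 1/2·sR = 1215/629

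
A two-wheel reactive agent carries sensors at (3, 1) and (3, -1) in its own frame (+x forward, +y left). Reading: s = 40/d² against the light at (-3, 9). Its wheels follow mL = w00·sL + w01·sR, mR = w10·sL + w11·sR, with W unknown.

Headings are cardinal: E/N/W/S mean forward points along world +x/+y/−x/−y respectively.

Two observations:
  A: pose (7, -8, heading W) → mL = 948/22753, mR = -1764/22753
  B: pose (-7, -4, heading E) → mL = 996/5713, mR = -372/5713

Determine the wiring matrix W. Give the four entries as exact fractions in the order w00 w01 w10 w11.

obs A: pose=(7,-8,W) → sL=40/373, sR=8/61, mL=948/22753, mR=-1764/22753
obs B: pose=(-7,-4,E) → sL=8/29, sR=40/197, mL=996/5713, mR=-372/5713
sensor matrix S = [[40/373, 8/61], [8/29, 40/197]]; det S = -1872384/129987889
solve [mL_A; mL_B] = S·[w00; w01] and [mR_A; mR_B] = S·[w10; w11]:
  w00 = 1, w01 = -1/2, w10 = 1/2, w11 = -1

1 -1/2 1/2 -1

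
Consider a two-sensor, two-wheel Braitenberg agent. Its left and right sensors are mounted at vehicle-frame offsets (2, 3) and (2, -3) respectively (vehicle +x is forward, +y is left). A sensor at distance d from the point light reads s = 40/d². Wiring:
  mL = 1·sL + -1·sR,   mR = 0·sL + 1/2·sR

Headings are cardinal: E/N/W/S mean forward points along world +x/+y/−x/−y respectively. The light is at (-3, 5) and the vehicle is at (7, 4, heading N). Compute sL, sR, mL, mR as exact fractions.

4/5 4/17 48/85 2/17

left sensor world pos  = (4, 6); dL² = 50
right sensor world pos = (10, 6); dR² = 170
sL = 40/50 = 4/5
sR = 40/170 = 4/17
mL = 1·sL + -1·sR = 48/85
mR = 0·sL + 1/2·sR = 2/17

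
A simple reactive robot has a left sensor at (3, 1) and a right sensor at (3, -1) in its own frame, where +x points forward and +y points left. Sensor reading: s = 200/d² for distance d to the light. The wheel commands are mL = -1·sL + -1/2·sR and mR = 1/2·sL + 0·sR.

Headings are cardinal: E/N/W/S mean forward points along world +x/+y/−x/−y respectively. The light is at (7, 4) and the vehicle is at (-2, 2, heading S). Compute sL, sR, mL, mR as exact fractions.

200/89 8/5 -1356/445 100/89

left sensor world pos  = (-1, -1); dL² = 89
right sensor world pos = (-3, -1); dR² = 125
sL = 200/89 = 200/89
sR = 200/125 = 8/5
mL = -1·sL + -1/2·sR = -1356/445
mR = 1/2·sL + 0·sR = 100/89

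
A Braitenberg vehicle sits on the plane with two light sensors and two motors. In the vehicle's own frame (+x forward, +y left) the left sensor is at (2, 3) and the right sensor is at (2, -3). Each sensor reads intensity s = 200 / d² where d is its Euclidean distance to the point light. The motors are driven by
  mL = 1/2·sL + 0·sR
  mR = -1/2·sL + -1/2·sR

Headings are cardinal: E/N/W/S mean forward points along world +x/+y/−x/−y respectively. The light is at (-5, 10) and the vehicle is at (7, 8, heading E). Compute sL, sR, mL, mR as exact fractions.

left sensor world pos  = (9, 11); dL² = 197
right sensor world pos = (9, 5); dR² = 221
sL = 200/197 = 200/197
sR = 200/221 = 200/221
mL = 1/2·sL + 0·sR = 100/197
mR = -1/2·sL + -1/2·sR = -41800/43537

200/197 200/221 100/197 -41800/43537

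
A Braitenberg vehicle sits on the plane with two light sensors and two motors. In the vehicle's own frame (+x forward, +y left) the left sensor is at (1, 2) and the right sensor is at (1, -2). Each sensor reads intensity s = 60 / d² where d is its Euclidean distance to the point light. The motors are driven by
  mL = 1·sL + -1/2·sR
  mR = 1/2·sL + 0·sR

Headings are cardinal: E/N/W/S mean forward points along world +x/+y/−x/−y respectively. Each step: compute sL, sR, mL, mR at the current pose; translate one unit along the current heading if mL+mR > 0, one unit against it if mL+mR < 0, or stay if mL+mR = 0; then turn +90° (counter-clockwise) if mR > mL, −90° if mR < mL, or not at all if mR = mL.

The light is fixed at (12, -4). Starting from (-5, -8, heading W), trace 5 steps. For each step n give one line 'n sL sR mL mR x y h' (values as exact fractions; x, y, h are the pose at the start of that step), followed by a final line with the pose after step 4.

0 1/6 15/82 37/492 1/12 -5 -8 W
1 60/281 12/85 3414/23885 30/281 -6 -8 S
2 6/41 6/37 99/1517 3/41 -6 -9 W
3 12/65 20/159 1258/10335 6/65 -7 -9 S
4 15/116 15/104 345/6032 15/232 -7 -10 W
final -8 -10 S

n=0: pose=(-5,-8,W); sL=1/6, sR=15/82; mL=37/492, mR=1/12; mL+mR=13/82 → advance +1; mR−mL=1/123 → turn +1·90°
n=1: pose=(-6,-8,S); sL=60/281, sR=12/85; mL=3414/23885, mR=30/281; mL+mR=5964/23885 → advance +1; mR−mL=-864/23885 → turn -1·90°
n=2: pose=(-6,-9,W); sL=6/41, sR=6/37; mL=99/1517, mR=3/41; mL+mR=210/1517 → advance +1; mR−mL=12/1517 → turn +1·90°
n=3: pose=(-7,-9,S); sL=12/65, sR=20/159; mL=1258/10335, mR=6/65; mL+mR=2212/10335 → advance +1; mR−mL=-304/10335 → turn -1·90°
n=4: pose=(-7,-10,W); sL=15/116, sR=15/104; mL=345/6032, mR=15/232; mL+mR=735/6032 → advance +1; mR−mL=45/6032 → turn +1·90°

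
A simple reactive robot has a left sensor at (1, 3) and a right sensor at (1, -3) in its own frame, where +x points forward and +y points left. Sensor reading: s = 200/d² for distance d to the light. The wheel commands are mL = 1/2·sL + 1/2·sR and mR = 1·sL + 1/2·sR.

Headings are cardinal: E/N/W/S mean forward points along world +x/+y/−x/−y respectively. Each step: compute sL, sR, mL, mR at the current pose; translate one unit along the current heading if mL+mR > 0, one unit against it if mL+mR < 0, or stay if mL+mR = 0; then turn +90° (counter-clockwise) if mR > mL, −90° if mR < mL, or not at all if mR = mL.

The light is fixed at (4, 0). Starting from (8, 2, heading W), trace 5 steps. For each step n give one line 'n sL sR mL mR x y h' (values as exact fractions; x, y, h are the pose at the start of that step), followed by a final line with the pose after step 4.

0 20 100/17 220/17 390/17 8 2 W
1 200/37 200 3800/37 3900/37 7 2 S
2 25/4 10 65/8 45/4 7 1 E
3 40 200/53 1160/53 2220/53 8 1 N
4 20 100/17 220/17 390/17 8 2 W
final 7 2 S

n=0: pose=(8,2,W); sL=20, sR=100/17; mL=220/17, mR=390/17; mL+mR=610/17 → advance +1; mR−mL=10 → turn +1·90°
n=1: pose=(7,2,S); sL=200/37, sR=200; mL=3800/37, mR=3900/37; mL+mR=7700/37 → advance +1; mR−mL=100/37 → turn +1·90°
n=2: pose=(7,1,E); sL=25/4, sR=10; mL=65/8, mR=45/4; mL+mR=155/8 → advance +1; mR−mL=25/8 → turn +1·90°
n=3: pose=(8,1,N); sL=40, sR=200/53; mL=1160/53, mR=2220/53; mL+mR=3380/53 → advance +1; mR−mL=20 → turn +1·90°
n=4: pose=(8,2,W); sL=20, sR=100/17; mL=220/17, mR=390/17; mL+mR=610/17 → advance +1; mR−mL=10 → turn +1·90°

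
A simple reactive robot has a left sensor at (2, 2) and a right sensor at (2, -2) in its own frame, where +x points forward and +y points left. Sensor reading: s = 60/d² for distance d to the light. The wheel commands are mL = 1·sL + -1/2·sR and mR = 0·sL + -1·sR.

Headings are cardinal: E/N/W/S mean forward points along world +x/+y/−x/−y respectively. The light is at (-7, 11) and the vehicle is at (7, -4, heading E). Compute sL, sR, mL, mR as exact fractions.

12/85 12/109 798/9265 -12/109

left sensor world pos  = (9, -2); dL² = 425
right sensor world pos = (9, -6); dR² = 545
sL = 60/425 = 12/85
sR = 60/545 = 12/109
mL = 1·sL + -1/2·sR = 798/9265
mR = 0·sL + -1·sR = -12/109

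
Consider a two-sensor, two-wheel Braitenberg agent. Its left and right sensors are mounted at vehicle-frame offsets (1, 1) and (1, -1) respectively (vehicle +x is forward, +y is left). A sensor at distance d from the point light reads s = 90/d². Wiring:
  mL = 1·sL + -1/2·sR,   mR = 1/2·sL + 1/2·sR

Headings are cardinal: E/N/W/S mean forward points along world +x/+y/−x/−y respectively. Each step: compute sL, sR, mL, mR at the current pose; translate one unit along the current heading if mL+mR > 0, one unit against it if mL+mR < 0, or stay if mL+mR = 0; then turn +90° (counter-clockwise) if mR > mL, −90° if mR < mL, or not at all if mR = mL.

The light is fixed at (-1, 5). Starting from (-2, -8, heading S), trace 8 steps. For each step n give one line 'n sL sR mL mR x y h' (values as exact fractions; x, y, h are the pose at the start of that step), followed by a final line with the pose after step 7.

n=0: pose=(-2,-8,S); sL=45/98, sR=9/20; mL=459/1960, mR=891/1960; mL+mR=135/196 → advance +1; mR−mL=54/245 → turn +1·90°
n=1: pose=(-2,-9,E); sL=90/169, sR=2/5; mL=281/845, mR=394/845; mL+mR=135/169 → advance +1; mR−mL=113/845 → turn +1·90°
n=2: pose=(-1,-9,N); sL=9/17, sR=9/17; mL=9/34, mR=9/17; mL+mR=27/34 → advance +1; mR−mL=9/34 → turn +1·90°
n=3: pose=(-1,-8,W); sL=90/197, sR=18/29; mL=837/5713, mR=3078/5713; mL+mR=135/197 → advance +1; mR−mL=2241/5713 → turn +1·90°
n=4: pose=(-2,-8,S); sL=45/98, sR=9/20; mL=459/1960, mR=891/1960; mL+mR=135/196 → advance +1; mR−mL=54/245 → turn +1·90°
n=5: pose=(-2,-9,E); sL=90/169, sR=2/5; mL=281/845, mR=394/845; mL+mR=135/169 → advance +1; mR−mL=113/845 → turn +1·90°
n=6: pose=(-1,-9,N); sL=9/17, sR=9/17; mL=9/34, mR=9/17; mL+mR=27/34 → advance +1; mR−mL=9/34 → turn +1·90°
n=7: pose=(-1,-8,W); sL=90/197, sR=18/29; mL=837/5713, mR=3078/5713; mL+mR=135/197 → advance +1; mR−mL=2241/5713 → turn +1·90°

0 45/98 9/20 459/1960 891/1960 -2 -8 S
1 90/169 2/5 281/845 394/845 -2 -9 E
2 9/17 9/17 9/34 9/17 -1 -9 N
3 90/197 18/29 837/5713 3078/5713 -1 -8 W
4 45/98 9/20 459/1960 891/1960 -2 -8 S
5 90/169 2/5 281/845 394/845 -2 -9 E
6 9/17 9/17 9/34 9/17 -1 -9 N
7 90/197 18/29 837/5713 3078/5713 -1 -8 W
final -2 -8 S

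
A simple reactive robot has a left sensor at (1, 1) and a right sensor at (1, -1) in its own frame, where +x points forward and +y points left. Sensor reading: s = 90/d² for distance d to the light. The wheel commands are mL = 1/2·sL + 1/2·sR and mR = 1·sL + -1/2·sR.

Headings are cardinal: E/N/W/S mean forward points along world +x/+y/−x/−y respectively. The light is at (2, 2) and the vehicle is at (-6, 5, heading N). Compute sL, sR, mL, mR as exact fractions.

left sensor world pos  = (-7, 6); dL² = 97
right sensor world pos = (-5, 6); dR² = 65
sL = 90/97 = 90/97
sR = 90/65 = 18/13
mL = 1/2·sL + 1/2·sR = 1458/1261
mR = 1·sL + -1/2·sR = 297/1261

90/97 18/13 1458/1261 297/1261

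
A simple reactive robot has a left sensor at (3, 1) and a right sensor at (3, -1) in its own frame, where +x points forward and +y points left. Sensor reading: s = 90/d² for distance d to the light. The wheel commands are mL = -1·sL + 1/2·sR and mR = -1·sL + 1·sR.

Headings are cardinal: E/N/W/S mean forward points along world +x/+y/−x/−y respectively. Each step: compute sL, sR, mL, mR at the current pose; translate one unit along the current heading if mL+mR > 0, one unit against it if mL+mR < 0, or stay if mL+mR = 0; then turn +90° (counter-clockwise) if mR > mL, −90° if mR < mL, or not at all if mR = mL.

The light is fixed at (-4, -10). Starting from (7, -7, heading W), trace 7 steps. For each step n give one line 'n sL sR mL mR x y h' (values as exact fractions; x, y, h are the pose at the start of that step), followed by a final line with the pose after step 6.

0 45/34 9/8 -207/272 -27/136 7 -7 W
1 90/169 90/121 -3285/20449 4320/20449 8 -7 S
2 5/13 45/113 -545/2938 20/1469 8 -8 E
3 18/25 90/169 -1917/4225 -792/4225 7 -8 N
4 45/32 45/34 -405/544 -45/544 7 -9 W
5 90/173 18/25 -693/4325 864/4325 8 -9 S
6 45/113 45/113 -45/226 0 8 -10 E
final 7 -10 N

n=0: pose=(7,-7,W); sL=45/34, sR=9/8; mL=-207/272, mR=-27/136; mL+mR=-261/272 → advance -1; mR−mL=9/16 → turn +1·90°
n=1: pose=(8,-7,S); sL=90/169, sR=90/121; mL=-3285/20449, mR=4320/20449; mL+mR=1035/20449 → advance +1; mR−mL=45/121 → turn +1·90°
n=2: pose=(8,-8,E); sL=5/13, sR=45/113; mL=-545/2938, mR=20/1469; mL+mR=-505/2938 → advance -1; mR−mL=45/226 → turn +1·90°
n=3: pose=(7,-8,N); sL=18/25, sR=90/169; mL=-1917/4225, mR=-792/4225; mL+mR=-2709/4225 → advance -1; mR−mL=45/169 → turn +1·90°
n=4: pose=(7,-9,W); sL=45/32, sR=45/34; mL=-405/544, mR=-45/544; mL+mR=-225/272 → advance -1; mR−mL=45/68 → turn +1·90°
n=5: pose=(8,-9,S); sL=90/173, sR=18/25; mL=-693/4325, mR=864/4325; mL+mR=171/4325 → advance +1; mR−mL=9/25 → turn +1·90°
n=6: pose=(8,-10,E); sL=45/113, sR=45/113; mL=-45/226, mR=0; mL+mR=-45/226 → advance -1; mR−mL=45/226 → turn +1·90°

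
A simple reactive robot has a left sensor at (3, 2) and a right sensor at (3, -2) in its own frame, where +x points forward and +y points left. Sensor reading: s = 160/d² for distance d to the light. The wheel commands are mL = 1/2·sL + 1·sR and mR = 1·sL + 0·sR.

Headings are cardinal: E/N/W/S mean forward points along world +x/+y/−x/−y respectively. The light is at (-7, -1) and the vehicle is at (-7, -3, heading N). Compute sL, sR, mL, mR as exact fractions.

32 32 48 32

left sensor world pos  = (-9, 0); dL² = 5
right sensor world pos = (-5, 0); dR² = 5
sL = 160/5 = 32
sR = 160/5 = 32
mL = 1/2·sL + 1·sR = 48
mR = 1·sL + 0·sR = 32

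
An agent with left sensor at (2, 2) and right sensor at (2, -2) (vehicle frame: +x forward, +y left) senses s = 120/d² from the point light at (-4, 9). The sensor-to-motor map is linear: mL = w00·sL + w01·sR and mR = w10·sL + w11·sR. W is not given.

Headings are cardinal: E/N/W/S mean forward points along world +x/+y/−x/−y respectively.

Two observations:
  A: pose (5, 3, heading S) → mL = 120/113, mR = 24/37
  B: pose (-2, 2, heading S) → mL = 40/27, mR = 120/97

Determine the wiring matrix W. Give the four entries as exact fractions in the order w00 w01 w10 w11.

0 1 1 0

obs A: pose=(5,3,S) → sL=24/37, sR=120/113, mL=120/113, mR=24/37
obs B: pose=(-2,2,S) → sL=120/97, sR=40/27, mL=40/27, mR=120/97
sensor matrix S = [[24/37, 120/113], [120/97, 40/27]]; det S = -1287680/3650013
solve [mL_A; mL_B] = S·[w00; w01] and [mR_A; mR_B] = S·[w10; w11]:
  w00 = 0, w01 = 1, w10 = 1, w11 = 0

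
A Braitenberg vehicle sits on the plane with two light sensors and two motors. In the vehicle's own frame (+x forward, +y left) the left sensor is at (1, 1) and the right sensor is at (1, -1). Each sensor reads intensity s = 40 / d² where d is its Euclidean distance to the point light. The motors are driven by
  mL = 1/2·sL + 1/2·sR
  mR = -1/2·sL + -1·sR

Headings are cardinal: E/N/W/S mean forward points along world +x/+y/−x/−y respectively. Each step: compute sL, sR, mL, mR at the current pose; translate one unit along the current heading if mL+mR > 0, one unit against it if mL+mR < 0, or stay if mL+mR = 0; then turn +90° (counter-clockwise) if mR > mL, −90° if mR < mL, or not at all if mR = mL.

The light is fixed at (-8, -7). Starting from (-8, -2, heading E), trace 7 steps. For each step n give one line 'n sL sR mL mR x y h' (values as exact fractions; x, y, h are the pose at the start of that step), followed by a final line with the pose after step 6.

n=0: pose=(-8,-2,E); sL=40/37, sR=40/17; mL=1080/629, mR=-1820/629; mL+mR=-20/17 → advance -1; mR−mL=-2900/629 → turn -1·90°
n=1: pose=(-9,-2,S); sL=5/2, sR=2; mL=9/4, mR=-13/4; mL+mR=-1 → advance -1; mR−mL=-11/2 → turn -1·90°
n=2: pose=(-9,-1,W); sL=40/29, sR=40/53; mL=1640/1537, mR=-2220/1537; mL+mR=-20/53 → advance -1; mR−mL=-3860/1537 → turn -1·90°
n=3: pose=(-8,-1,N); sL=4/5, sR=4/5; mL=4/5, mR=-6/5; mL+mR=-2/5 → advance -1; mR−mL=-2 → turn -1·90°
n=4: pose=(-8,-2,E); sL=40/37, sR=40/17; mL=1080/629, mR=-1820/629; mL+mR=-20/17 → advance -1; mR−mL=-2900/629 → turn -1·90°
n=5: pose=(-9,-2,S); sL=5/2, sR=2; mL=9/4, mR=-13/4; mL+mR=-1 → advance -1; mR−mL=-11/2 → turn -1·90°
n=6: pose=(-9,-1,W); sL=40/29, sR=40/53; mL=1640/1537, mR=-2220/1537; mL+mR=-20/53 → advance -1; mR−mL=-3860/1537 → turn -1·90°

0 40/37 40/17 1080/629 -1820/629 -8 -2 E
1 5/2 2 9/4 -13/4 -9 -2 S
2 40/29 40/53 1640/1537 -2220/1537 -9 -1 W
3 4/5 4/5 4/5 -6/5 -8 -1 N
4 40/37 40/17 1080/629 -1820/629 -8 -2 E
5 5/2 2 9/4 -13/4 -9 -2 S
6 40/29 40/53 1640/1537 -2220/1537 -9 -1 W
final -8 -1 N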